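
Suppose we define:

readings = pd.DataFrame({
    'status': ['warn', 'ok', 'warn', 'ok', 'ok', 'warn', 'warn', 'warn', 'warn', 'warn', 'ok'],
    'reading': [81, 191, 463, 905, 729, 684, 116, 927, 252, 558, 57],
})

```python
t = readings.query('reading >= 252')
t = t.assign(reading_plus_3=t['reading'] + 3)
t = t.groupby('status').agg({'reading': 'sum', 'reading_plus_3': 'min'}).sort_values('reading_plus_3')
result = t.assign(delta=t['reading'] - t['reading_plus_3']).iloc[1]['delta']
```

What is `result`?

filter rows where reading >= 252:
  status  reading
2   warn      463
3     ok      905
4     ok      729
5   warn      684
7   warn      927
8   warn      252
9   warn      558
add column reading_plus_3 = t['reading'] + 3:
  status  reading  reading_plus_3
2   warn      463             466
3     ok      905             908
4     ok      729             732
5   warn      684             687
7   warn      927             930
8   warn      252             255
9   warn      558             561
group by status: sum(reading), min(reading_plus_3):
        reading  reading_plus_3
status                         
ok         1634             732
warn       2884             255
sort by reading_plus_3:
        reading  reading_plus_3
status                         
warn       2884             255
ok         1634             732
add column delta = t['reading'] - t['reading_plus_3']:
        reading  reading_plus_3  delta
status                                
warn       2884             255   2629
ok         1634             732    902
Taking the value at position 1, column 'delta' gives 902.

902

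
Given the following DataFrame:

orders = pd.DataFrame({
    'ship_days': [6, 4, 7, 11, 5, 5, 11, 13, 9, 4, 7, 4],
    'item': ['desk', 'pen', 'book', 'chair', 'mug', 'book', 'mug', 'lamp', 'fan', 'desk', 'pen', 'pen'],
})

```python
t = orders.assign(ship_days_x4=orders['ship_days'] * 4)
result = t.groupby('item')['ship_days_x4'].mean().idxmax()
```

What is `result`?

add column ship_days_x4 = orders['ship_days'] * 4:
    ship_days   item  ship_days_x4
0           6   desk            24
1           4    pen            16
2           7   book            28
3          11  chair            44
4           5    mug            20
5           5   book            20
6          11    mug            44
7          13   lamp            52
8           9    fan            36
9           4   desk            16
10          7    pen            28
11          4    pen            16
group by item, mean of ship_days_x4:
item
book     24.0
chair    44.0
desk     20.0
fan      36.0
lamp     52.0
mug      32.0
pen      20.0
Name: ship_days_x4, dtype: float64
label with the largest value → lamp

lamp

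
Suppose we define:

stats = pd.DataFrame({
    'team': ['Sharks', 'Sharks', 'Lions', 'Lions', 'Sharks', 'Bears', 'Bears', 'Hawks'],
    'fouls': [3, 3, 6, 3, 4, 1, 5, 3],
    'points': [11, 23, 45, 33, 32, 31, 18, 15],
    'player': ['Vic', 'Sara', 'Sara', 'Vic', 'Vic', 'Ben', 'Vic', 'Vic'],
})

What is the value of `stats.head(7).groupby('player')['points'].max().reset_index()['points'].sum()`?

109

take first 7 rows:
     team  fouls  points player
0  Sharks      3      11    Vic
1  Sharks      3      23   Sara
2   Lions      6      45   Sara
3   Lions      3      33    Vic
4  Sharks      4      32    Vic
5   Bears      1      31    Ben
6   Bears      5      18    Vic
group by player, max of points:
player
Ben     31
Sara    45
Vic     33
Name: points, dtype: int64
reset_index():
  player  points
0    Ben      31
1   Sara      45
2    Vic      33
So sum() = 109.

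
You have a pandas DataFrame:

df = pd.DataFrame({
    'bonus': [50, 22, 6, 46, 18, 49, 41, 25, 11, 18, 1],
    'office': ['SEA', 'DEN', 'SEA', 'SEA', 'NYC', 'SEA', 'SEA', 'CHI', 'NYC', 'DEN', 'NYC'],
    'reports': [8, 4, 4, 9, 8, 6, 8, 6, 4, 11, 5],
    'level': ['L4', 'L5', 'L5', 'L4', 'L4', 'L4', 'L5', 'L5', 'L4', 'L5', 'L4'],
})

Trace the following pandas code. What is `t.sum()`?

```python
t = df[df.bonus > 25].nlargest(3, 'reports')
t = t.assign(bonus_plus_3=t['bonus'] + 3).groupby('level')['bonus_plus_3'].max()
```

97

filter rows where bonus > 25:
   bonus office  reports level
0     50    SEA        8    L4
3     46    SEA        9    L4
5     49    SEA        6    L4
6     41    SEA        8    L5
take 3 rows with largest reports:
   bonus office  reports level
3     46    SEA        9    L4
0     50    SEA        8    L4
6     41    SEA        8    L5
add column bonus_plus_3 = t['bonus'] + 3:
   bonus office  reports level  bonus_plus_3
3     46    SEA        9    L4            49
0     50    SEA        8    L4            53
6     41    SEA        8    L5            44
group by level, max of bonus_plus_3:
level
L4    53
L5    44
Name: bonus_plus_3, dtype: int64
Taking the sum of the resulting series gives 97.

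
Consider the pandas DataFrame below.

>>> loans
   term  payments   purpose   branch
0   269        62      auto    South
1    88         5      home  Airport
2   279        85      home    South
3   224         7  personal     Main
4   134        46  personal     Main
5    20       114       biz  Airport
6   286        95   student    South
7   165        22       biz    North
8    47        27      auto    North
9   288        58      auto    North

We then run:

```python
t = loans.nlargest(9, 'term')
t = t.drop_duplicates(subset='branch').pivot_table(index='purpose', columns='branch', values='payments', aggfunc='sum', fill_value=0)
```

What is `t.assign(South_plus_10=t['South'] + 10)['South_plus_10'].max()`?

take 9 rows with largest term:
   term  payments   purpose   branch
9   288        58      auto    North
6   286        95   student    South
2   279        85      home    South
0   269        62      auto    South
3   224         7  personal     Main
7   165        22       biz    North
4   134        46  personal     Main
1    88         5      home  Airport
8    47        27      auto    North
drop duplicate branch (keep=first):
   term  payments   purpose   branch
9   288        58      auto    North
6   286        95   student    South
3   224         7  personal     Main
1    88         5      home  Airport
pivot: rows=purpose, cols=branch, sum(payments):
branch    Airport  Main  North  South
purpose                              
auto            0     0     58      0
home            5     0      0      0
personal        0     7      0      0
student         0     0      0     95
add column South_plus_10 = t['South'] + 10:
branch    Airport  Main  North  South  South_plus_10
purpose                                             
auto            0     0     58      0             10
home            5     0      0      0             10
personal        0     7      0      0             10
student         0     0      0     95            105

105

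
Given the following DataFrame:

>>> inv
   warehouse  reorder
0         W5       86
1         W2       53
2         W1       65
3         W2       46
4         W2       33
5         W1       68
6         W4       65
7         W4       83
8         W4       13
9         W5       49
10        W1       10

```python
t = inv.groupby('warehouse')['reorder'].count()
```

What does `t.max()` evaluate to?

group by warehouse, count of reorder:
warehouse
W1    3
W2    3
W4    3
W5    2
Name: reorder, dtype: int64
Hence 3.

3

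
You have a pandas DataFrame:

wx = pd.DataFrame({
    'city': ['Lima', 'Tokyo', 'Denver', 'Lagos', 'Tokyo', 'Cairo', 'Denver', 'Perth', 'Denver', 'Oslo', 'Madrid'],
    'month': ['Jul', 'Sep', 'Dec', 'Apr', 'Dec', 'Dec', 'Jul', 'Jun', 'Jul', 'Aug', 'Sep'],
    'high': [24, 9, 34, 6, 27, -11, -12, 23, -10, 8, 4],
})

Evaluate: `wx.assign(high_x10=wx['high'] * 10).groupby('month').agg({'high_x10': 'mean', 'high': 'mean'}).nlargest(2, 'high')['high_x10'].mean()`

198.333333333

add column high_x10 = wx['high'] * 10:
      city month  high  high_x10
0     Lima   Jul    24       240
1    Tokyo   Sep     9        90
2   Denver   Dec    34       340
3    Lagos   Apr     6        60
4    Tokyo   Dec    27       270
5    Cairo   Dec   -11      -110
6   Denver   Jul   -12      -120
7    Perth   Jun    23       230
8   Denver   Jul   -10      -100
9     Oslo   Aug     8        80
10  Madrid   Sep     4        40
group by month: mean(high_x10), mean(high):
         high_x10       high
month                       
Apr     60.000000   6.000000
Aug     80.000000   8.000000
Dec    166.666667  16.666667
Jul      6.666667   0.666667
Jun    230.000000  23.000000
Sep     65.000000   6.500000
take 2 rows with largest high:
         high_x10       high
month                       
Jun    230.000000  23.000000
Dec    166.666667  16.666667
mean of column 'high_x10' → 198.333333333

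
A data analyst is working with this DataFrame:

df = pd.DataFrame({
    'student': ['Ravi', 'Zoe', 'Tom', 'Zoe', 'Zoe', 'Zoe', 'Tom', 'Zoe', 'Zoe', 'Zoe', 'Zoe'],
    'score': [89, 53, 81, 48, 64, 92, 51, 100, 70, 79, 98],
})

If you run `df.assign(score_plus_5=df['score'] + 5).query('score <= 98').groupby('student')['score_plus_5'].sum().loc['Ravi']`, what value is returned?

add column score_plus_5 = df['score'] + 5:
   student  score  score_plus_5
0     Ravi     89            94
1      Zoe     53            58
2      Tom     81            86
3      Zoe     48            53
4      Zoe     64            69
5      Zoe     92            97
6      Tom     51            56
7      Zoe    100           105
8      Zoe     70            75
9      Zoe     79            84
10     Zoe     98           103
filter rows where score <= 98:
   student  score  score_plus_5
0     Ravi     89            94
1      Zoe     53            58
2      Tom     81            86
3      Zoe     48            53
4      Zoe     64            69
5      Zoe     92            97
6      Tom     51            56
8      Zoe     70            75
9      Zoe     79            84
10     Zoe     98           103
group by student, sum of score_plus_5:
student
Ravi     94
Tom     142
Zoe     539
Name: score_plus_5, dtype: int64
Finally, value at index 'Ravi' = 94.

94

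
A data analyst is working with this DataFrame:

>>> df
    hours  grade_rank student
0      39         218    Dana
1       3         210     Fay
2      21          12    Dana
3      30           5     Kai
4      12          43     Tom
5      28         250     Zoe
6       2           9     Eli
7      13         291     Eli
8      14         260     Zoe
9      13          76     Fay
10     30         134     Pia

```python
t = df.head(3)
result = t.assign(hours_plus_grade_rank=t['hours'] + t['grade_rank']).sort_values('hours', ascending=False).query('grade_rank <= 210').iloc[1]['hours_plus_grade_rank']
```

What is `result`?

213

take first 3 rows:
   hours  grade_rank student
0     39         218    Dana
1      3         210     Fay
2     21          12    Dana
add column hours_plus_grade_rank = t['hours'] + t['grade_rank']:
   hours  grade_rank student  hours_plus_grade_rank
0     39         218    Dana                    257
1      3         210     Fay                    213
2     21          12    Dana                     33
sort by hours descending:
   hours  grade_rank student  hours_plus_grade_rank
0     39         218    Dana                    257
2     21          12    Dana                     33
1      3         210     Fay                    213
filter rows where grade_rank <= 210:
   hours  grade_rank student  hours_plus_grade_rank
2     21          12    Dana                     33
1      3         210     Fay                    213
So iloc[1]['hours_plus_grade_rank'] = 213.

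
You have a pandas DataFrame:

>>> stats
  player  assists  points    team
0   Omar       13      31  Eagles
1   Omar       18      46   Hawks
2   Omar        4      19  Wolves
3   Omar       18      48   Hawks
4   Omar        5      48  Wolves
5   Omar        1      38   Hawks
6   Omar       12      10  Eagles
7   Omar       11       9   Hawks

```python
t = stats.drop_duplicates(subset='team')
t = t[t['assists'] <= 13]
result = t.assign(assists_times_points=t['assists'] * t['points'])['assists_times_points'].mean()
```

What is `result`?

239.5

drop duplicate team (keep=first):
  player  assists  points    team
0   Omar       13      31  Eagles
1   Omar       18      46   Hawks
2   Omar        4      19  Wolves
filter rows where assists <= 13:
  player  assists  points    team
0   Omar       13      31  Eagles
2   Omar        4      19  Wolves
add column assists_times_points = t['assists'] * t['points']:
  player  assists  points    team  assists_times_points
0   Omar       13      31  Eagles                   403
2   Omar        4      19  Wolves                    76
Reading off the mean of column 'assists_times_points', we get 239.5.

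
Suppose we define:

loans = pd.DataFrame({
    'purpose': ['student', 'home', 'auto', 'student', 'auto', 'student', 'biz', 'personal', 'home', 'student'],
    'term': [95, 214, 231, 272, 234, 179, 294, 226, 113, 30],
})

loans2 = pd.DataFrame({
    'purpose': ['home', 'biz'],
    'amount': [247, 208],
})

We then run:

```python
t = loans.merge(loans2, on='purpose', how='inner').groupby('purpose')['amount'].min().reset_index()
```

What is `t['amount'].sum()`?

455

merge on 'purpose' (how='inner') → 3 rows:
  purpose  term  amount
0    home   214     247
1     biz   294     208
2    home   113     247
group by purpose, min of amount:
purpose
biz     208
home    247
Name: amount, dtype: int64
reset_index():
  purpose  amount
0     biz     208
1    home     247
sum of column 'amount' → 455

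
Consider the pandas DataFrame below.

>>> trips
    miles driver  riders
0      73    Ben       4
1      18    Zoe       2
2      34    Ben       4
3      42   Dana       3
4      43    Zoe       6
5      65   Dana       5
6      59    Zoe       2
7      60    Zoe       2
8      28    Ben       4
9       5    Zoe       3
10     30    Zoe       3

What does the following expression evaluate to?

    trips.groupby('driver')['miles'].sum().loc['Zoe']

215

group by driver, sum of miles:
driver
Ben     135
Dana    107
Zoe     215
Name: miles, dtype: int64
Then the value at index 'Zoe': 215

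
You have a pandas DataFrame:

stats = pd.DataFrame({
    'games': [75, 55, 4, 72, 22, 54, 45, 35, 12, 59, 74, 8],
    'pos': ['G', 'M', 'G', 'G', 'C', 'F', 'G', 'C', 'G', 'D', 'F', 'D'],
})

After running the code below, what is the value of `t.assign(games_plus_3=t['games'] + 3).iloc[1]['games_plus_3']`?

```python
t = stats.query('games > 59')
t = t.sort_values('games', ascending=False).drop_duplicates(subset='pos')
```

77

filter rows where games > 59:
    games pos
0      75   G
3      72   G
10     74   F
sort by games descending:
    games pos
0      75   G
10     74   F
3      72   G
drop duplicate pos (keep=first):
    games pos
0      75   G
10     74   F
add column games_plus_3 = t['games'] + 3:
    games pos  games_plus_3
0      75   G            78
10     74   F            77
Finally, value at position 1, column 'games_plus_3' = 77.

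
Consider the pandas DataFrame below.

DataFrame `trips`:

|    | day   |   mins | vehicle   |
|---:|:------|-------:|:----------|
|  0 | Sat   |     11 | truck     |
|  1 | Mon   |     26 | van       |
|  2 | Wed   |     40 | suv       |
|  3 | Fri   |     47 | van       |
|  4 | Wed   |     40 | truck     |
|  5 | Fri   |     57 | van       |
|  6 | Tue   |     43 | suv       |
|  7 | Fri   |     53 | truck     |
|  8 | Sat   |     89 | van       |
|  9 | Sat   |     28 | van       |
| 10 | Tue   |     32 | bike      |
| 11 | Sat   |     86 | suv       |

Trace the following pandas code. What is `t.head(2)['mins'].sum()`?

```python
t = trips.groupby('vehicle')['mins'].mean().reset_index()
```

group by vehicle, mean of mins:
vehicle
bike     32.000000
suv      56.333333
truck    34.666667
van      49.400000
Name: mins, dtype: float64
reset_index():
  vehicle       mins
0    bike  32.000000
1     suv  56.333333
2   truck  34.666667
3     van  49.400000
take first 2 rows:
  vehicle       mins
0    bike  32.000000
1     suv  56.333333
So sum() = 88.3333333333.

88.3333333333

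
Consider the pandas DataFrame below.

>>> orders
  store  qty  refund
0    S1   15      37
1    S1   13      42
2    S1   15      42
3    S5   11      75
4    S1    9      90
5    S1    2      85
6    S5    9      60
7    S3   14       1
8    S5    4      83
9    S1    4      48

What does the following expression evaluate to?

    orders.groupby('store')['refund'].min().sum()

98

group by store, min of refund:
store
S1    37
S3     1
S5    60
Name: refund, dtype: int64
Finally, sum of the resulting series = 98.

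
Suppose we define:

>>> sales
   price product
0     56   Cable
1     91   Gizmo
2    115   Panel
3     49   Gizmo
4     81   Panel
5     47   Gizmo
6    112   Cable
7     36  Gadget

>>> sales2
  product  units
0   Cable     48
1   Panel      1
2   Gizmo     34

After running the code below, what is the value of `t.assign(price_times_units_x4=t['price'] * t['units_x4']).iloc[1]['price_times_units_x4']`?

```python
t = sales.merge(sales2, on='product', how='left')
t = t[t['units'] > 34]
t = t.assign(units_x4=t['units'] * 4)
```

21504.0

merge on 'product' (how='left') → 8 rows:
   price product  units
0     56   Cable   48.0
1     91   Gizmo   34.0
2    115   Panel    1.0
3     49   Gizmo   34.0
4     81   Panel    1.0
5     47   Gizmo   34.0
6    112   Cable   48.0
7     36  Gadget    NaN
filter rows where units > 34:
   price product  units
0     56   Cable   48.0
6    112   Cable   48.0
add column units_x4 = t['units'] * 4:
   price product  units  units_x4
0     56   Cable   48.0     192.0
6    112   Cable   48.0     192.0
add column price_times_units_x4 = t['price'] * t['units_x4']:
   price product  units  units_x4  price_times_units_x4
0     56   Cable   48.0     192.0               10752.0
6    112   Cable   48.0     192.0               21504.0
Taking the value at position 1, column 'price_times_units_x4' gives 21504.0.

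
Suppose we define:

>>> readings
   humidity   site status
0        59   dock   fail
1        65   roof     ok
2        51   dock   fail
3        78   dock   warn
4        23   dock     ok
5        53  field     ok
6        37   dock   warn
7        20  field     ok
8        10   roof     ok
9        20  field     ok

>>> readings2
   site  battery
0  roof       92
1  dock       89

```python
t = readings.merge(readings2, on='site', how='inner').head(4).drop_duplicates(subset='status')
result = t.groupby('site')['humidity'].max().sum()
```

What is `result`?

merge on 'site' (how='inner') → 7 rows:
   humidity  site status  battery
0        59  dock   fail       89
1        65  roof     ok       92
2        51  dock   fail       89
3        78  dock   warn       89
4        23  dock     ok       89
5        37  dock   warn       89
6        10  roof     ok       92
take first 4 rows:
   humidity  site status  battery
0        59  dock   fail       89
1        65  roof     ok       92
2        51  dock   fail       89
3        78  dock   warn       89
drop duplicate status (keep=first):
   humidity  site status  battery
0        59  dock   fail       89
1        65  roof     ok       92
3        78  dock   warn       89
group by site, max of humidity:
site
dock    78
roof    65
Name: humidity, dtype: int64
Hence 143.

143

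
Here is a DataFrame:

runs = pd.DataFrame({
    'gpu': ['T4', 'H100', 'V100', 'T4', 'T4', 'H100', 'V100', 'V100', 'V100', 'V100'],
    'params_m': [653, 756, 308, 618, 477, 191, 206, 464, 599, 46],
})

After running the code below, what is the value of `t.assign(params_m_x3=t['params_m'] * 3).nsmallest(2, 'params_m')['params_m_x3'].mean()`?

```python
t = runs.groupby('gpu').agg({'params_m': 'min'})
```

355.5

group by gpu, min of params_m:
      params_m
gpu           
H100       191
T4         477
V100        46
add column params_m_x3 = t['params_m'] * 3:
      params_m  params_m_x3
gpu                        
H100       191          573
T4         477         1431
V100        46          138
take 2 rows with smallest params_m:
      params_m  params_m_x3
gpu                        
V100        46          138
H100       191          573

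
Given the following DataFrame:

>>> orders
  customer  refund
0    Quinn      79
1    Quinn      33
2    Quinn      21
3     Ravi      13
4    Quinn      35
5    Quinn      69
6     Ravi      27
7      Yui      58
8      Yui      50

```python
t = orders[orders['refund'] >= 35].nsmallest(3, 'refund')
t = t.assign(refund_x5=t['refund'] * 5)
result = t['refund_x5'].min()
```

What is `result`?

175

filter rows where refund >= 35:
  customer  refund
0    Quinn      79
4    Quinn      35
5    Quinn      69
7      Yui      58
8      Yui      50
take 3 rows with smallest refund:
  customer  refund
4    Quinn      35
8      Yui      50
7      Yui      58
add column refund_x5 = t['refund'] * 5:
  customer  refund  refund_x5
4    Quinn      35        175
8      Yui      50        250
7      Yui      58        290
So min() = 175.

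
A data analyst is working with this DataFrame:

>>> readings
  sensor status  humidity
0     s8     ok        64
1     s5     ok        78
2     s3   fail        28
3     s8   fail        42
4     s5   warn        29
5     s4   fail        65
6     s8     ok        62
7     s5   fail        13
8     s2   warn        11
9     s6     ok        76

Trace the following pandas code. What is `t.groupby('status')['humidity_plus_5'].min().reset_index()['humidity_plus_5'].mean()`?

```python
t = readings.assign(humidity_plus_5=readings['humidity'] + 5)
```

add column humidity_plus_5 = readings['humidity'] + 5:
  sensor status  humidity  humidity_plus_5
0     s8     ok        64               69
1     s5     ok        78               83
2     s3   fail        28               33
3     s8   fail        42               47
4     s5   warn        29               34
5     s4   fail        65               70
6     s8     ok        62               67
7     s5   fail        13               18
8     s2   warn        11               16
9     s6     ok        76               81
group by status, min of humidity_plus_5:
status
fail    18
ok      67
warn    16
Name: humidity_plus_5, dtype: int64
reset_index():
  status  humidity_plus_5
0   fail               18
1     ok               67
2   warn               16

33.6666666667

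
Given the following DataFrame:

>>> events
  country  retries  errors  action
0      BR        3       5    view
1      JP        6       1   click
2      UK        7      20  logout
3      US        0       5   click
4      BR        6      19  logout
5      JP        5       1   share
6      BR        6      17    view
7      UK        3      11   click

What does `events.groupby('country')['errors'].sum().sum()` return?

group by country, sum of errors:
country
BR    41
JP     2
UK    31
US     5
Name: errors, dtype: int64
Taking the sum of the resulting series gives 79.

79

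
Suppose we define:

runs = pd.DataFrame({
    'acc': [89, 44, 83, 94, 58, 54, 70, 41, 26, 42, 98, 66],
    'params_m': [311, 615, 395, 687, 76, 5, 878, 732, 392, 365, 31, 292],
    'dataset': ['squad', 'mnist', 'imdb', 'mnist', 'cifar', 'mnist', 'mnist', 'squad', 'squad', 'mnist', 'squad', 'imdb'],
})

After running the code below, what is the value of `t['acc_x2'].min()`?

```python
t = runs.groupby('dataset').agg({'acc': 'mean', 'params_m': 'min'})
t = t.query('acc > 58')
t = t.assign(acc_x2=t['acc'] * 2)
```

121.6

group by dataset: mean(acc), min(params_m):
          acc  params_m
dataset                
cifar    58.0        76
imdb     74.5       292
mnist    60.8         5
squad    63.5        31
filter rows where acc > 58:
          acc  params_m
dataset                
imdb     74.5       292
mnist    60.8         5
squad    63.5        31
add column acc_x2 = t['acc'] * 2:
          acc  params_m  acc_x2
dataset                        
imdb     74.5       292   149.0
mnist    60.8         5   121.6
squad    63.5        31   127.0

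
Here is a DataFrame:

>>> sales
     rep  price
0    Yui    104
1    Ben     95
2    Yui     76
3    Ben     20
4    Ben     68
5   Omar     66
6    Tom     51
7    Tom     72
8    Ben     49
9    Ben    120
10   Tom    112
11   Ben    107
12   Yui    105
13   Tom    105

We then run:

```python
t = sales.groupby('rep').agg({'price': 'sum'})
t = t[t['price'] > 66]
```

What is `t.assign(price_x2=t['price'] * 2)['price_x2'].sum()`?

2168

group by rep, sum of price:
      price
rep        
Ben     459
Omar     66
Tom     340
Yui     285
filter rows where price > 66:
     price
rep       
Ben    459
Tom    340
Yui    285
add column price_x2 = t['price'] * 2:
     price  price_x2
rep                 
Ben    459       918
Tom    340       680
Yui    285       570
Hence 2168.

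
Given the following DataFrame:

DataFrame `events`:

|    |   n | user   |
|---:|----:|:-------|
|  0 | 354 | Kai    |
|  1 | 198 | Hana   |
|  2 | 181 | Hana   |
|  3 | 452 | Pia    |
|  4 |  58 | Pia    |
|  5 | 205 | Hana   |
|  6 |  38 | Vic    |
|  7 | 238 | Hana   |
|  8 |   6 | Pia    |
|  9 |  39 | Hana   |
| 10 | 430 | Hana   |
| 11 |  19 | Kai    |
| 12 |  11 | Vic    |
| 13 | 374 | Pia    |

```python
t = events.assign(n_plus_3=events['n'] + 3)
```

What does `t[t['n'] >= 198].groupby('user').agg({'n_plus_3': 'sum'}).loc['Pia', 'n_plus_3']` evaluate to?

add column n_plus_3 = events['n'] + 3:
      n  user  n_plus_3
0   354   Kai       357
1   198  Hana       201
2   181  Hana       184
3   452   Pia       455
4    58   Pia        61
5   205  Hana       208
6    38   Vic        41
7   238  Hana       241
8     6   Pia         9
9    39  Hana        42
10  430  Hana       433
11   19   Kai        22
12   11   Vic        14
13  374   Pia       377
filter rows where n >= 198:
      n  user  n_plus_3
0   354   Kai       357
1   198  Hana       201
3   452   Pia       455
5   205  Hana       208
7   238  Hana       241
10  430  Hana       433
13  374   Pia       377
group by user, sum of n_plus_3:
      n_plus_3
user          
Hana      1083
Kai        357
Pia        832
The value at row 'Pia', column 'n_plus_3' is 832.

832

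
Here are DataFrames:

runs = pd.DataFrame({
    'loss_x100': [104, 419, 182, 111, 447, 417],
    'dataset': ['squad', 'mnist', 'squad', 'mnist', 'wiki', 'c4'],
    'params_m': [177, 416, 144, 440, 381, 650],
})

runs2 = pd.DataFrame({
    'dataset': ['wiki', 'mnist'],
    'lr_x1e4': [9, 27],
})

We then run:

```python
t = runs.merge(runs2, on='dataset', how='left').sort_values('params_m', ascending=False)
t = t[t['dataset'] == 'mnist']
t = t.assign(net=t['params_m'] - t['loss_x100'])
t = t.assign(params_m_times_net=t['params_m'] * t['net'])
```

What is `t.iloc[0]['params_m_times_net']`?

144760

merge on 'dataset' (how='left') → 6 rows:
   loss_x100 dataset  params_m  lr_x1e4
0        104   squad       177      NaN
1        419   mnist       416     27.0
2        182   squad       144      NaN
3        111   mnist       440     27.0
4        447    wiki       381      9.0
5        417      c4       650      NaN
sort by params_m descending:
   loss_x100 dataset  params_m  lr_x1e4
5        417      c4       650      NaN
3        111   mnist       440     27.0
1        419   mnist       416     27.0
4        447    wiki       381      9.0
0        104   squad       177      NaN
2        182   squad       144      NaN
filter rows where dataset == 'mnist':
   loss_x100 dataset  params_m  lr_x1e4
3        111   mnist       440     27.0
1        419   mnist       416     27.0
add column net = t['params_m'] - t['loss_x100']:
   loss_x100 dataset  params_m  lr_x1e4  net
3        111   mnist       440     27.0  329
1        419   mnist       416     27.0   -3
add column params_m_times_net = t['params_m'] * t['net']:
   loss_x100 dataset  params_m  lr_x1e4  net  params_m_times_net
3        111   mnist       440     27.0  329              144760
1        419   mnist       416     27.0   -3               -1248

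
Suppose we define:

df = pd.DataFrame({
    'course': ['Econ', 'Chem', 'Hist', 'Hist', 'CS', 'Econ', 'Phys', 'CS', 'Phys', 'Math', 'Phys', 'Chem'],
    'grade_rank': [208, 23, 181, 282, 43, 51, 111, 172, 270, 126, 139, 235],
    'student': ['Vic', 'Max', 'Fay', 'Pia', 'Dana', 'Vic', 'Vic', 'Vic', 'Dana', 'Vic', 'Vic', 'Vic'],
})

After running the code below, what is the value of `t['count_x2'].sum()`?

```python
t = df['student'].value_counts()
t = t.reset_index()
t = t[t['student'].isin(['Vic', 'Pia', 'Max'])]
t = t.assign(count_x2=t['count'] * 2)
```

value_counts of student:
student
Vic     7
Dana    2
Max     1
Fay     1
Pia     1
Name: count, dtype: int64
reset_index():
  student  count
0     Vic      7
1    Dana      2
2     Max      1
3     Fay      1
4     Pia      1
filter rows where student in ['Vic', 'Pia', 'Max']:
  student  count
0     Vic      7
2     Max      1
4     Pia      1
add column count_x2 = t['count'] * 2:
  student  count  count_x2
0     Vic      7        14
2     Max      1         2
4     Pia      1         2
Then the sum of column 'count_x2': 18

18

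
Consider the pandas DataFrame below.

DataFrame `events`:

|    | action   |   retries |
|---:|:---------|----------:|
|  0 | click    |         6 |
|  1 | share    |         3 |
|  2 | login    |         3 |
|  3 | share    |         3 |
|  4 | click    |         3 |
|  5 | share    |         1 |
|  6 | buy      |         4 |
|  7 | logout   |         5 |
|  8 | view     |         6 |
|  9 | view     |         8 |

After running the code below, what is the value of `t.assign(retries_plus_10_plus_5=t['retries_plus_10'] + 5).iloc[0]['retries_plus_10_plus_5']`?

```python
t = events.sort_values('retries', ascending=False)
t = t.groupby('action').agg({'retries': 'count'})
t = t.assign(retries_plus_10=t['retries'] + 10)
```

sort by retries descending:
   action  retries
9    view        8
0   click        6
8    view        6
7  logout        5
6     buy        4
1   share        3
2   login        3
3   share        3
4   click        3
5   share        1
group by action, count of retries:
        retries
action         
buy           1
click         2
login         1
logout        1
share         3
view          2
add column retries_plus_10 = t['retries'] + 10:
        retries  retries_plus_10
action                          
buy           1               11
click         2               12
login         1               11
logout        1               11
share         3               13
view          2               12
add column retries_plus_10_plus_5 = t['retries_plus_10'] + 5:
        retries  retries_plus_10  retries_plus_10_plus_5
action                                                  
buy           1               11                      16
click         2               12                      17
login         1               11                      16
logout        1               11                      16
share         3               13                      18
view          2               12                      17
Reading off the value at position 0, column 'retries_plus_10_plus_5', we get 16.

16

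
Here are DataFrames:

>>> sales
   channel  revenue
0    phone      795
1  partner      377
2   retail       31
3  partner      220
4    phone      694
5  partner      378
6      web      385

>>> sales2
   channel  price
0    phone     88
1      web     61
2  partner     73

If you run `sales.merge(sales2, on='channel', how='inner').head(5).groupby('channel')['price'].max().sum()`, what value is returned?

161

merge on 'channel' (how='inner') → 6 rows:
   channel  revenue  price
0    phone      795     88
1  partner      377     73
2  partner      220     73
3    phone      694     88
4  partner      378     73
5      web      385     61
take first 5 rows:
   channel  revenue  price
0    phone      795     88
1  partner      377     73
2  partner      220     73
3    phone      694     88
4  partner      378     73
group by channel, max of price:
channel
partner    73
phone      88
Name: price, dtype: int64
Reading off the sum of the resulting series, we get 161.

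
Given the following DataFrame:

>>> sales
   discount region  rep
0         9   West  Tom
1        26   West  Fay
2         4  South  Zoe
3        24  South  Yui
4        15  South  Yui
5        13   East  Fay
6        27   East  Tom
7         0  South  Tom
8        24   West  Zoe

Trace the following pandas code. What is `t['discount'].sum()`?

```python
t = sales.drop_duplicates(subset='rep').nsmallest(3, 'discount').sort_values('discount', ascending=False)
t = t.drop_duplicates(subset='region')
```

33

drop duplicate rep (keep=first):
   discount region  rep
0         9   West  Tom
1        26   West  Fay
2         4  South  Zoe
3        24  South  Yui
take 3 rows with smallest discount:
   discount region  rep
2         4  South  Zoe
0         9   West  Tom
3        24  South  Yui
sort by discount descending:
   discount region  rep
3        24  South  Yui
0         9   West  Tom
2         4  South  Zoe
drop duplicate region (keep=first):
   discount region  rep
3        24  South  Yui
0         9   West  Tom
sum of column 'discount' → 33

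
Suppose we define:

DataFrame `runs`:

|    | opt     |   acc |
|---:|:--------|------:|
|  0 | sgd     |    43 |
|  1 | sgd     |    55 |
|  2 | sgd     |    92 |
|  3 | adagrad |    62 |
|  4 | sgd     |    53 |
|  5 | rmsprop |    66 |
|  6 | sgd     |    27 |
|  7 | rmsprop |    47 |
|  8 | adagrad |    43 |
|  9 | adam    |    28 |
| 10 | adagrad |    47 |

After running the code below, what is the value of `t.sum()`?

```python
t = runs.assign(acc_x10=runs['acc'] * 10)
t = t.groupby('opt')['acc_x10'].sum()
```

5630

add column acc_x10 = runs['acc'] * 10:
        opt  acc  acc_x10
0       sgd   43      430
1       sgd   55      550
2       sgd   92      920
3   adagrad   62      620
4       sgd   53      530
5   rmsprop   66      660
6       sgd   27      270
7   rmsprop   47      470
8   adagrad   43      430
9      adam   28      280
10  adagrad   47      470
group by opt, sum of acc_x10:
opt
adagrad    1520
adam        280
rmsprop    1130
sgd        2700
Name: acc_x10, dtype: int64
The sum of the resulting series is 5630.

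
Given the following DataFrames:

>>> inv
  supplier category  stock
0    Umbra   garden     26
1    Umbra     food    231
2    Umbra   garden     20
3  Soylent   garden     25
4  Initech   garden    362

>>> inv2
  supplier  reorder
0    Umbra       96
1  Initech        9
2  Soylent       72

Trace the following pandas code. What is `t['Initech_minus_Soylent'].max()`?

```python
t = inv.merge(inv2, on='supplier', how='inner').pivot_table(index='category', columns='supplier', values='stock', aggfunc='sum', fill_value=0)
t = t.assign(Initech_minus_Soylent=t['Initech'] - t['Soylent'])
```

merge on 'supplier' (how='inner') → 5 rows:
  supplier category  stock  reorder
0    Umbra   garden     26       96
1    Umbra     food    231       96
2    Umbra   garden     20       96
3  Soylent   garden     25       72
4  Initech   garden    362        9
pivot: rows=category, cols=supplier, sum(stock):
supplier  Initech  Soylent  Umbra
category                         
food            0        0    231
garden        362       25     46
add column Initech_minus_Soylent = t['Initech'] - t['Soylent']:
supplier  Initech  Soylent  Umbra  Initech_minus_Soylent
category                                                
food            0        0    231                      0
garden        362       25     46                    337

337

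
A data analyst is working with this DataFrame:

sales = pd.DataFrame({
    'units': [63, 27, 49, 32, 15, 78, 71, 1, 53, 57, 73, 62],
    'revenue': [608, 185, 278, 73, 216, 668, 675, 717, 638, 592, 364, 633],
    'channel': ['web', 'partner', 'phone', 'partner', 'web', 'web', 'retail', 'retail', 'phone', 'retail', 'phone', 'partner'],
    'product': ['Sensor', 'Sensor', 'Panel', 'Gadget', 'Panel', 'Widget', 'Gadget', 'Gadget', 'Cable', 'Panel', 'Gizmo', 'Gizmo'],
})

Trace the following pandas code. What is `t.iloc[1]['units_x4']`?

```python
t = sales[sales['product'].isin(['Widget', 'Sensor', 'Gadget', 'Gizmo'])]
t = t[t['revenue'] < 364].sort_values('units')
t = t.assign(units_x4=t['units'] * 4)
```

128

filter rows where product in ['Widget', 'Sensor', 'Gadget', 'Gizmo']:
    units  revenue  channel product
0      63      608      web  Sensor
1      27      185  partner  Sensor
3      32       73  partner  Gadget
5      78      668      web  Widget
6      71      675   retail  Gadget
7       1      717   retail  Gadget
10     73      364    phone   Gizmo
11     62      633  partner   Gizmo
filter rows where revenue < 364:
   units  revenue  channel product
1     27      185  partner  Sensor
3     32       73  partner  Gadget
sort by units:
   units  revenue  channel product
1     27      185  partner  Sensor
3     32       73  partner  Gadget
add column units_x4 = t['units'] * 4:
   units  revenue  channel product  units_x4
1     27      185  partner  Sensor       108
3     32       73  partner  Gadget       128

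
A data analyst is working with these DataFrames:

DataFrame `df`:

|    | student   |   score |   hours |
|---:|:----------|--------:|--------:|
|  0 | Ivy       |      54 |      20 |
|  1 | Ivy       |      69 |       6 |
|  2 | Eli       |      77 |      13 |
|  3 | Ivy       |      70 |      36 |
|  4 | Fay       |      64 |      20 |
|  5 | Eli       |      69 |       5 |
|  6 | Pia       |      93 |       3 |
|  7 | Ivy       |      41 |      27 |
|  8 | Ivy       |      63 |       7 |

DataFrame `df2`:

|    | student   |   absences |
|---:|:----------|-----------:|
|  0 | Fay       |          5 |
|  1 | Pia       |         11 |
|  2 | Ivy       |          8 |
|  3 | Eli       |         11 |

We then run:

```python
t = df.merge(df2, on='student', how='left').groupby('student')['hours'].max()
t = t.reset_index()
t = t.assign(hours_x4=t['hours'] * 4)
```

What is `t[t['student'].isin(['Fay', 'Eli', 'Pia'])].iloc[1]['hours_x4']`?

80

merge on 'student' (how='left') → 9 rows:
  student  score  hours  absences
0     Ivy     54     20         8
1     Ivy     69      6         8
2     Eli     77     13        11
3     Ivy     70     36         8
4     Fay     64     20         5
5     Eli     69      5        11
6     Pia     93      3        11
7     Ivy     41     27         8
8     Ivy     63      7         8
group by student, max of hours:
student
Eli    13
Fay    20
Ivy    36
Pia     3
Name: hours, dtype: int64
reset_index():
  student  hours
0     Eli     13
1     Fay     20
2     Ivy     36
3     Pia      3
add column hours_x4 = t['hours'] * 4:
  student  hours  hours_x4
0     Eli     13        52
1     Fay     20        80
2     Ivy     36       144
3     Pia      3        12
filter rows where student in ['Fay', 'Eli', 'Pia']:
  student  hours  hours_x4
0     Eli     13        52
1     Fay     20        80
3     Pia      3        12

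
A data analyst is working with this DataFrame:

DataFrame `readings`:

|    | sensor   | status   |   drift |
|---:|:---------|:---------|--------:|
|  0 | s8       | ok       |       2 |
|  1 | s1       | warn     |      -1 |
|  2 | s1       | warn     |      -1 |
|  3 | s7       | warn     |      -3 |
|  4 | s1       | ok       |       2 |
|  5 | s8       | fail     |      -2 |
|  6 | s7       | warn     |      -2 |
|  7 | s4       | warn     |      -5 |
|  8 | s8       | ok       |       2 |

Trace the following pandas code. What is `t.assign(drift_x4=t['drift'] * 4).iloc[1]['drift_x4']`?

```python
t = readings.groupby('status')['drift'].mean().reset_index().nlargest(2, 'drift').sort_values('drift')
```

group by status, mean of drift:
status
fail   -2.0
ok      2.0
warn   -2.4
Name: drift, dtype: float64
reset_index():
  status  drift
0   fail   -2.0
1     ok    2.0
2   warn   -2.4
take 2 rows with largest drift:
  status  drift
1     ok    2.0
0   fail   -2.0
sort by drift:
  status  drift
0   fail   -2.0
1     ok    2.0
add column drift_x4 = t['drift'] * 4:
  status  drift  drift_x4
0   fail   -2.0      -8.0
1     ok    2.0       8.0

8.0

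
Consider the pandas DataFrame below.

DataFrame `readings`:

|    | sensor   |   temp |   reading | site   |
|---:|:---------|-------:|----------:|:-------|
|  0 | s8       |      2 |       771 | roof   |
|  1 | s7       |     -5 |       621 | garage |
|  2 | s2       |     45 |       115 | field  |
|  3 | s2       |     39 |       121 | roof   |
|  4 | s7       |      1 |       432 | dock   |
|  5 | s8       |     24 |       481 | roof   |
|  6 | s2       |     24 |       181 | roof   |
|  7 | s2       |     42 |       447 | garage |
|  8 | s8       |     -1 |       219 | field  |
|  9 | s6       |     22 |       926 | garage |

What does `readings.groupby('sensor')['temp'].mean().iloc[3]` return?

8.33333333333

group by sensor, mean of temp:
sensor
s2    37.500000
s6    22.000000
s7    -2.000000
s8     8.333333
Name: temp, dtype: float64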